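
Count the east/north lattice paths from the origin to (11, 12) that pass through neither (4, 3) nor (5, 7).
Number of paths = 666624

Inclusion–exclusion. Total paths: C(23, 11) = 1352078. Through P₁: C(7, 4)·C(16, 7) = 400400. Through P₂: C(12, 5)·C(11, 6) = 365904. Since P₁ is strictly southwest of P₂, a monotone path through both must visit P₁ then P₂; paths through both = C(7, 4)·C(5, 1)·C(11, 6) = 80850. Avoid both = 1352078 − 400400 − 365904 + 80850 = 666624.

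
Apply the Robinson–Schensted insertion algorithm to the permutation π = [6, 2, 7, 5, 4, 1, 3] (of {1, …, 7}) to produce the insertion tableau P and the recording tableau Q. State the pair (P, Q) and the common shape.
P = [1, 3] / [2, 4] / [5, 7] / [6];  Q = [1, 3] / [2, 4] / [5, 7] / [6];  common shape = (2, 2, 2, 1)

Row-insert the values π_1, π_2, … into P one at a time, bumping the leftmost entry strictly greater than the inserted value down to the next row. The recording tableau Q records, in position (i, j), the step at which that cell was added to P.
  Insert 6 (step 1): P = [6];  Q = [1]
  Insert 2 (step 2): P = [2] / [6];  Q = [1] / [2]
  Insert 7 (step 3): P = [2, 7] / [6];  Q = [1, 3] / [2]
  Insert 5 (step 4): P = [2, 5] / [6, 7];  Q = [1, 3] / [2, 4]
  Insert 4 (step 5): P = [2, 4] / [5, 7] / [6];  Q = [1, 3] / [2, 4] / [5]
  Insert 1 (step 6): P = [1, 4] / [2, 7] / [5] / [6];  Q = [1, 3] / [2, 4] / [5] / [6]
  Insert 3 (step 7): P = [1, 3] / [2, 4] / [5, 7] / [6];  Q = [1, 3] / [2, 4] / [5, 7] / [6]
Final shape: (2, 2, 2, 1).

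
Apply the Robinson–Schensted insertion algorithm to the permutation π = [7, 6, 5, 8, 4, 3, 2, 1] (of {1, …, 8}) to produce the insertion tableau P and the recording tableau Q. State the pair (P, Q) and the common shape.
P = [1, 8] / [2] / [3] / [4] / [5] / [6] / [7];  Q = [1, 4] / [2] / [3] / [5] / [6] / [7] / [8];  common shape = (2, 1, 1, 1, 1, 1, 1)

Row-insert the values π_1, π_2, … into P one at a time, bumping the leftmost entry strictly greater than the inserted value down to the next row. The recording tableau Q records, in position (i, j), the step at which that cell was added to P.
  Insert 7 (step 1): P = [7];  Q = [1]
  Insert 6 (step 2): P = [6] / [7];  Q = [1] / [2]
  Insert 5 (step 3): P = [5] / [6] / [7];  Q = [1] / [2] / [3]
  Insert 8 (step 4): P = [5, 8] / [6] / [7];  Q = [1, 4] / [2] / [3]
  Insert 4 (step 5): P = [4, 8] / [5] / [6] / [7];  Q = [1, 4] / [2] / [3] / [5]
  Insert 3 (step 6): P = [3, 8] / [4] / [5] / [6] / [7];  Q = [1, 4] / [2] / [3] / [5] / [6]
  Insert 2 (step 7): P = [2, 8] / [3] / [4] / [5] / [6] / [7];  Q = [1, 4] / [2] / [3] / [5] / [6] / [7]
  Insert 1 (step 8): P = [1, 8] / [2] / [3] / [4] / [5] / [6] / [7];  Q = [1, 4] / [2] / [3] / [5] / [6] / [7] / [8]
Final shape: (2, 1, 1, 1, 1, 1, 1).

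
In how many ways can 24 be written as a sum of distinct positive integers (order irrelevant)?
q(24) = 122

A partition into distinct parts is a strictly decreasing sequence summing to n. The recurrence d(n, m) = d(n, m−1) + d(n−m, m−1) (use part m at most once) with q(n) = d(n, n) gives q(24) = 122. (Euler's theorem: # distinct-part partitions = # odd-part partitions.)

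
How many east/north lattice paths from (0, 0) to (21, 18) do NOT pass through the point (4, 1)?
Number of paths = 50691112890

Total paths from (0, 0) to (21, 18): C(39, 21) = 62359143990. Paths through (4, 1): (paths (0, 0) → (4, 1)) × (paths (4, 1) → (21, 18)) = C(5, 4) · C(34, 17) = 5 · 2333606220 = 11668031100. Avoidance count = 62359143990 − 11668031100 = 50691112890.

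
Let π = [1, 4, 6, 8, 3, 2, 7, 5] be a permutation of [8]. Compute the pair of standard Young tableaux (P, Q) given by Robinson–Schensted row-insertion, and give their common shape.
P = [1, 2, 5, 7] / [3, 6] / [4, 8];  Q = [1, 2, 3, 4] / [5, 7] / [6, 8];  common shape = (4, 2, 2)

Row-insert the values π_1, π_2, … into P one at a time, bumping the leftmost entry strictly greater than the inserted value down to the next row. The recording tableau Q records, in position (i, j), the step at which that cell was added to P.
  Insert 1 (step 1): P = [1];  Q = [1]
  Insert 4 (step 2): P = [1, 4];  Q = [1, 2]
  Insert 6 (step 3): P = [1, 4, 6];  Q = [1, 2, 3]
  Insert 8 (step 4): P = [1, 4, 6, 8];  Q = [1, 2, 3, 4]
  Insert 3 (step 5): P = [1, 3, 6, 8] / [4];  Q = [1, 2, 3, 4] / [5]
  Insert 2 (step 6): P = [1, 2, 6, 8] / [3] / [4];  Q = [1, 2, 3, 4] / [5] / [6]
  Insert 7 (step 7): P = [1, 2, 6, 7] / [3, 8] / [4];  Q = [1, 2, 3, 4] / [5, 7] / [6]
  Insert 5 (step 8): P = [1, 2, 5, 7] / [3, 6] / [4, 8];  Q = [1, 2, 3, 4] / [5, 7] / [6, 8]
Final shape: (4, 2, 2).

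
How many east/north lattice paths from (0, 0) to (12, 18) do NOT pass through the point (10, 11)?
Number of paths = 73795449

Total paths from (0, 0) to (12, 18): C(30, 12) = 86493225. Paths through (10, 11): (paths (0, 0) → (10, 11)) × (paths (10, 11) → (12, 18)) = C(21, 10) · C(9, 2) = 352716 · 36 = 12697776. Avoidance count = 86493225 − 12697776 = 73795449.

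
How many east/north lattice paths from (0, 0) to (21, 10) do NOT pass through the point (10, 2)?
Number of paths = 39363753

Total paths from (0, 0) to (21, 10): C(31, 21) = 44352165. Paths through (10, 2): (paths (0, 0) → (10, 2)) × (paths (10, 2) → (21, 10)) = C(12, 10) · C(19, 11) = 66 · 75582 = 4988412. Avoidance count = 44352165 − 4988412 = 39363753.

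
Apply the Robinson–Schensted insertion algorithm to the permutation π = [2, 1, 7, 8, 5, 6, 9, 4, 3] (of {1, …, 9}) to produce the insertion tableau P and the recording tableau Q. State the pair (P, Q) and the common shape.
P = [1, 3, 6, 9] / [2, 4, 8] / [5] / [7];  Q = [1, 3, 4, 7] / [2, 5, 6] / [8] / [9];  common shape = (4, 3, 1, 1)

Row-insert the values π_1, π_2, … into P one at a time, bumping the leftmost entry strictly greater than the inserted value down to the next row. The recording tableau Q records, in position (i, j), the step at which that cell was added to P.
  Insert 2 (step 1): P = [2];  Q = [1]
  Insert 1 (step 2): P = [1] / [2];  Q = [1] / [2]
  Insert 7 (step 3): P = [1, 7] / [2];  Q = [1, 3] / [2]
  Insert 8 (step 4): P = [1, 7, 8] / [2];  Q = [1, 3, 4] / [2]
  Insert 5 (step 5): P = [1, 5, 8] / [2, 7];  Q = [1, 3, 4] / [2, 5]
  Insert 6 (step 6): P = [1, 5, 6] / [2, 7, 8];  Q = [1, 3, 4] / [2, 5, 6]
  Insert 9 (step 7): P = [1, 5, 6, 9] / [2, 7, 8];  Q = [1, 3, 4, 7] / [2, 5, 6]
  Insert 4 (step 8): P = [1, 4, 6, 9] / [2, 5, 8] / [7];  Q = [1, 3, 4, 7] / [2, 5, 6] / [8]
  Insert 3 (step 9): P = [1, 3, 6, 9] / [2, 4, 8] / [5] / [7];  Q = [1, 3, 4, 7] / [2, 5, 6] / [8] / [9]
Final shape: (4, 3, 1, 1).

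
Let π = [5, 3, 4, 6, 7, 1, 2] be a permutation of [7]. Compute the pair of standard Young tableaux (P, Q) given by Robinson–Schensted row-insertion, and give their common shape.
P = [1, 2, 6, 7] / [3, 4] / [5];  Q = [1, 3, 4, 5] / [2, 7] / [6];  common shape = (4, 2, 1)

Row-insert the values π_1, π_2, … into P one at a time, bumping the leftmost entry strictly greater than the inserted value down to the next row. The recording tableau Q records, in position (i, j), the step at which that cell was added to P.
  Insert 5 (step 1): P = [5];  Q = [1]
  Insert 3 (step 2): P = [3] / [5];  Q = [1] / [2]
  Insert 4 (step 3): P = [3, 4] / [5];  Q = [1, 3] / [2]
  Insert 6 (step 4): P = [3, 4, 6] / [5];  Q = [1, 3, 4] / [2]
  Insert 7 (step 5): P = [3, 4, 6, 7] / [5];  Q = [1, 3, 4, 5] / [2]
  Insert 1 (step 6): P = [1, 4, 6, 7] / [3] / [5];  Q = [1, 3, 4, 5] / [2] / [6]
  Insert 2 (step 7): P = [1, 2, 6, 7] / [3, 4] / [5];  Q = [1, 3, 4, 5] / [2, 7] / [6]
Final shape: (4, 2, 1).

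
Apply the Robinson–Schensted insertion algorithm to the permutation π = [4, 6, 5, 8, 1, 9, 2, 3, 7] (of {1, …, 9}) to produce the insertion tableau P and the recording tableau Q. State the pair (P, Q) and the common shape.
P = [1, 2, 3, 7] / [4, 5, 8, 9] / [6];  Q = [1, 2, 4, 6] / [3, 7, 8, 9] / [5];  common shape = (4, 4, 1)

Row-insert the values π_1, π_2, … into P one at a time, bumping the leftmost entry strictly greater than the inserted value down to the next row. The recording tableau Q records, in position (i, j), the step at which that cell was added to P.
  Insert 4 (step 1): P = [4];  Q = [1]
  Insert 6 (step 2): P = [4, 6];  Q = [1, 2]
  Insert 5 (step 3): P = [4, 5] / [6];  Q = [1, 2] / [3]
  Insert 8 (step 4): P = [4, 5, 8] / [6];  Q = [1, 2, 4] / [3]
  Insert 1 (step 5): P = [1, 5, 8] / [4] / [6];  Q = [1, 2, 4] / [3] / [5]
  Insert 9 (step 6): P = [1, 5, 8, 9] / [4] / [6];  Q = [1, 2, 4, 6] / [3] / [5]
  Insert 2 (step 7): P = [1, 2, 8, 9] / [4, 5] / [6];  Q = [1, 2, 4, 6] / [3, 7] / [5]
  Insert 3 (step 8): P = [1, 2, 3, 9] / [4, 5, 8] / [6];  Q = [1, 2, 4, 6] / [3, 7, 8] / [5]
  Insert 7 (step 9): P = [1, 2, 3, 7] / [4, 5, 8, 9] / [6];  Q = [1, 2, 4, 6] / [3, 7, 8, 9] / [5]
Final shape: (4, 4, 1).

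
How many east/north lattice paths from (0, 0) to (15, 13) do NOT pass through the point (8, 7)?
Number of paths = 26399700

Total paths from (0, 0) to (15, 13): C(28, 15) = 37442160. Paths through (8, 7): (paths (0, 0) → (8, 7)) × (paths (8, 7) → (15, 13)) = C(15, 8) · C(13, 7) = 6435 · 1716 = 11042460. Avoidance count = 37442160 − 11042460 = 26399700.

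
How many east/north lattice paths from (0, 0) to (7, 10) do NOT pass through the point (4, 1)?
Number of paths = 18348

Total paths from (0, 0) to (7, 10): C(17, 7) = 19448. Paths through (4, 1): (paths (0, 0) → (4, 1)) × (paths (4, 1) → (7, 10)) = C(5, 4) · C(12, 3) = 5 · 220 = 1100. Avoidance count = 19448 − 1100 = 18348.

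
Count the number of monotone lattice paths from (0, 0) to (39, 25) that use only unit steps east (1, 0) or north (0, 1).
Number of paths = 401038568751465792

A monotone lattice path from (0, 0) to (39, 25) consists of 39 east steps and 25 north steps in some order, so it is determined by which 39 of the 64 steps are east. The count is C(64, 39) = 401038568751465792.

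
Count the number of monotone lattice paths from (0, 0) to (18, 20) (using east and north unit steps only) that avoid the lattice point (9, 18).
Number of paths = 33320225235

Total paths from (0, 0) to (18, 20): C(38, 18) = 33578000610. Paths through (9, 18): (paths (0, 0) → (9, 18)) × (paths (9, 18) → (18, 20)) = C(27, 9) · C(11, 9) = 4686825 · 55 = 257775375. Avoidance count = 33578000610 − 257775375 = 33320225235.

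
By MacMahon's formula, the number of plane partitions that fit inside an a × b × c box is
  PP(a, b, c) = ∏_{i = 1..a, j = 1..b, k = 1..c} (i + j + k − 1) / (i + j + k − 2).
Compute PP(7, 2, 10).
PP(7, 2, 10) = 77364144

Evaluate the triple product over i = 1..7, j = 1..2, k = 1..10. The factors are (2/1) · (3/2) · (4/3) · (5/4) · (6/5) · (7/6) · (8/7) · (9/8) · … (140 factors total). The numerators and denominators telescope so the product is an integer; carrying out the multiplication exactly gives PP(7, 2, 10) = 77364144.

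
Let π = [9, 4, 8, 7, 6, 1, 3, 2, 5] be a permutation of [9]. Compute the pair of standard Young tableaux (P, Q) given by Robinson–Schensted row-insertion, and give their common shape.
P = [1, 2, 5] / [3, 6] / [4] / [7] / [8] / [9];  Q = [1, 3, 9] / [2, 7] / [4] / [5] / [6] / [8];  common shape = (3, 2, 1, 1, 1, 1)

Row-insert the values π_1, π_2, … into P one at a time, bumping the leftmost entry strictly greater than the inserted value down to the next row. The recording tableau Q records, in position (i, j), the step at which that cell was added to P.
  Insert 9 (step 1): P = [9];  Q = [1]
  Insert 4 (step 2): P = [4] / [9];  Q = [1] / [2]
  Insert 8 (step 3): P = [4, 8] / [9];  Q = [1, 3] / [2]
  Insert 7 (step 4): P = [4, 7] / [8] / [9];  Q = [1, 3] / [2] / [4]
  Insert 6 (step 5): P = [4, 6] / [7] / [8] / [9];  Q = [1, 3] / [2] / [4] / [5]
  Insert 1 (step 6): P = [1, 6] / [4] / [7] / [8] / [9];  Q = [1, 3] / [2] / [4] / [5] / [6]
  Insert 3 (step 7): P = [1, 3] / [4, 6] / [7] / [8] / [9];  Q = [1, 3] / [2, 7] / [4] / [5] / [6]
  Insert 2 (step 8): P = [1, 2] / [3, 6] / [4] / [7] / [8] / [9];  Q = [1, 3] / [2, 7] / [4] / [5] / [6] / [8]
  Insert 5 (step 9): P = [1, 2, 5] / [3, 6] / [4] / [7] / [8] / [9];  Q = [1, 3, 9] / [2, 7] / [4] / [5] / [6] / [8]
Final shape: (3, 2, 1, 1, 1, 1).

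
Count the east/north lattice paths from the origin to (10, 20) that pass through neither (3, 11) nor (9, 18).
Number of paths = 13694252

Inclusion–exclusion. Total paths: C(30, 10) = 30045015. Through P₁: C(14, 3)·C(16, 7) = 4164160. Through P₂: C(27, 9)·C(3, 1) = 14060475. Since P₁ is strictly southwest of P₂, a monotone path through both must visit P₁ then P₂; paths through both = C(14, 3)·C(13, 6)·C(3, 1) = 1873872. Avoid both = 30045015 − 4164160 − 14060475 + 1873872 = 13694252.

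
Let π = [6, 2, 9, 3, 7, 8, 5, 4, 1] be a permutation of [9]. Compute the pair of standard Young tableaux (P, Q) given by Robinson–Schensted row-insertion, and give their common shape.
P = [1, 3, 4, 8] / [2, 7] / [5] / [6] / [9];  Q = [1, 3, 5, 6] / [2, 4] / [7] / [8] / [9];  common shape = (4, 2, 1, 1, 1)

Row-insert the values π_1, π_2, … into P one at a time, bumping the leftmost entry strictly greater than the inserted value down to the next row. The recording tableau Q records, in position (i, j), the step at which that cell was added to P.
  Insert 6 (step 1): P = [6];  Q = [1]
  Insert 2 (step 2): P = [2] / [6];  Q = [1] / [2]
  Insert 9 (step 3): P = [2, 9] / [6];  Q = [1, 3] / [2]
  Insert 3 (step 4): P = [2, 3] / [6, 9];  Q = [1, 3] / [2, 4]
  Insert 7 (step 5): P = [2, 3, 7] / [6, 9];  Q = [1, 3, 5] / [2, 4]
  Insert 8 (step 6): P = [2, 3, 7, 8] / [6, 9];  Q = [1, 3, 5, 6] / [2, 4]
  Insert 5 (step 7): P = [2, 3, 5, 8] / [6, 7] / [9];  Q = [1, 3, 5, 6] / [2, 4] / [7]
  Insert 4 (step 8): P = [2, 3, 4, 8] / [5, 7] / [6] / [9];  Q = [1, 3, 5, 6] / [2, 4] / [7] / [8]
  Insert 1 (step 9): P = [1, 3, 4, 8] / [2, 7] / [5] / [6] / [9];  Q = [1, 3, 5, 6] / [2, 4] / [7] / [8] / [9]
Final shape: (4, 2, 1, 1, 1).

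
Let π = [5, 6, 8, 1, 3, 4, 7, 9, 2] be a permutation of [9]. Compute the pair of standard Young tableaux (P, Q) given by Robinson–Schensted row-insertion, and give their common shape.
P = [1, 2, 4, 7, 9] / [3, 6, 8] / [5];  Q = [1, 2, 3, 7, 8] / [4, 5, 6] / [9];  common shape = (5, 3, 1)

Row-insert the values π_1, π_2, … into P one at a time, bumping the leftmost entry strictly greater than the inserted value down to the next row. The recording tableau Q records, in position (i, j), the step at which that cell was added to P.
  Insert 5 (step 1): P = [5];  Q = [1]
  Insert 6 (step 2): P = [5, 6];  Q = [1, 2]
  Insert 8 (step 3): P = [5, 6, 8];  Q = [1, 2, 3]
  Insert 1 (step 4): P = [1, 6, 8] / [5];  Q = [1, 2, 3] / [4]
  Insert 3 (step 5): P = [1, 3, 8] / [5, 6];  Q = [1, 2, 3] / [4, 5]
  Insert 4 (step 6): P = [1, 3, 4] / [5, 6, 8];  Q = [1, 2, 3] / [4, 5, 6]
  Insert 7 (step 7): P = [1, 3, 4, 7] / [5, 6, 8];  Q = [1, 2, 3, 7] / [4, 5, 6]
  Insert 9 (step 8): P = [1, 3, 4, 7, 9] / [5, 6, 8];  Q = [1, 2, 3, 7, 8] / [4, 5, 6]
  Insert 2 (step 9): P = [1, 2, 4, 7, 9] / [3, 6, 8] / [5];  Q = [1, 2, 3, 7, 8] / [4, 5, 6] / [9]
Final shape: (5, 3, 1).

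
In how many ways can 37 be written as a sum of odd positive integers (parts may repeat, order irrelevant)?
p_odd(37) = 760

Enumerate partitions using only odd parts via the recurrence o(n, m) = o(n, m−2) + o(n−m, m) over odd m, starting from the largest odd part ≤ n. This gives p_odd(37) = 760. (Euler's theorem: equals the count of distinct-part partitions.)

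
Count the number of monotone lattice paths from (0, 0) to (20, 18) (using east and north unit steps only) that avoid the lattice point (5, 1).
Number of paths = 30183664290

Total paths from (0, 0) to (20, 18): C(38, 20) = 33578000610. Paths through (5, 1): (paths (0, 0) → (5, 1)) × (paths (5, 1) → (20, 18)) = C(6, 5) · C(32, 15) = 6 · 565722720 = 3394336320. Avoidance count = 33578000610 − 3394336320 = 30183664290.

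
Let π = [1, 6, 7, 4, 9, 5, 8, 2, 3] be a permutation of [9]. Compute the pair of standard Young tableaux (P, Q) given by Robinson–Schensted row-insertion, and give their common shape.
P = [1, 2, 3, 8] / [4, 5, 9] / [6, 7];  Q = [1, 2, 3, 5] / [4, 6, 7] / [8, 9];  common shape = (4, 3, 2)

Row-insert the values π_1, π_2, … into P one at a time, bumping the leftmost entry strictly greater than the inserted value down to the next row. The recording tableau Q records, in position (i, j), the step at which that cell was added to P.
  Insert 1 (step 1): P = [1];  Q = [1]
  Insert 6 (step 2): P = [1, 6];  Q = [1, 2]
  Insert 7 (step 3): P = [1, 6, 7];  Q = [1, 2, 3]
  Insert 4 (step 4): P = [1, 4, 7] / [6];  Q = [1, 2, 3] / [4]
  Insert 9 (step 5): P = [1, 4, 7, 9] / [6];  Q = [1, 2, 3, 5] / [4]
  Insert 5 (step 6): P = [1, 4, 5, 9] / [6, 7];  Q = [1, 2, 3, 5] / [4, 6]
  Insert 8 (step 7): P = [1, 4, 5, 8] / [6, 7, 9];  Q = [1, 2, 3, 5] / [4, 6, 7]
  Insert 2 (step 8): P = [1, 2, 5, 8] / [4, 7, 9] / [6];  Q = [1, 2, 3, 5] / [4, 6, 7] / [8]
  Insert 3 (step 9): P = [1, 2, 3, 8] / [4, 5, 9] / [6, 7];  Q = [1, 2, 3, 5] / [4, 6, 7] / [8, 9]
Final shape: (4, 3, 2).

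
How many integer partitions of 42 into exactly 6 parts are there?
p(42, 6 parts) = 2432

Partitions of n into exactly k parts are in bijection with partitions of n − k into at most k parts (subtract 1 from each part). So p(42, exactly 6) = p(36, parts ≤ 6). Computing via the recurrence p(m, j) = p(m, j−1) + p(m−j, j) gives 2432.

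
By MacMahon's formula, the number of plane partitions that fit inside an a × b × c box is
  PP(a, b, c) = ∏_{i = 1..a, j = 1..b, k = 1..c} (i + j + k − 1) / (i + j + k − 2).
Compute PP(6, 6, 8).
PP(6, 6, 8) = 469699956117392

Evaluate the triple product over i = 1..6, j = 1..6, k = 1..8. The factors are (2/1) · (3/2) · (4/3) · (5/4) · (6/5) · (7/6) · (8/7) · (9/8) · … (288 factors total). The numerators and denominators telescope so the product is an integer; carrying out the multiplication exactly gives PP(6, 6, 8) = 469699956117392.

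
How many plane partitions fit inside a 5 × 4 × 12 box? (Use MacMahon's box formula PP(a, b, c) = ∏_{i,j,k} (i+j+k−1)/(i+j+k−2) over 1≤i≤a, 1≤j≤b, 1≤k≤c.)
PP(5, 4, 12) = 1354627767168

Evaluate the triple product over i = 1..5, j = 1..4, k = 1..12. The factors are (2/1) · (3/2) · (4/3) · (5/4) · (6/5) · (7/6) · (8/7) · (9/8) · … (240 factors total). The numerators and denominators telescope so the product is an integer; carrying out the multiplication exactly gives PP(5, 4, 12) = 1354627767168.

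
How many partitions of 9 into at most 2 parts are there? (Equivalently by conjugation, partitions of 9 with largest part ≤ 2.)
p(9, parts ≤ 2) = 5

Partitions of 9 with all parts ≤ 2: 2+2+2+2+1, 2+2+2+1+1+1, 2+2+1+1+1+1+1, 2+1+1+1+1+1+1+1, 1+1+1+1+1+1+1+1+1. Count = 5.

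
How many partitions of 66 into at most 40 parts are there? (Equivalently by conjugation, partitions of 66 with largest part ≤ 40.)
p(66, parts ≤ 40) = 2314224

Use the recurrence p(n, m) = p(n, m−1) + p(n−m, m): either the largest part is < m (count p(n, m−1)) or the largest part is exactly m (remove one copy of m, count p(n−m, m)). With p(0, ·) = 1 this gives p(66, parts ≤ 40) = 2314224. (By conjugating Young diagrams, this also counts partitions of 66 into at most 40 parts.)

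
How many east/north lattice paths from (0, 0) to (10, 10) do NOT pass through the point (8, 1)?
Number of paths = 184261

Total paths from (0, 0) to (10, 10): C(20, 10) = 184756. Paths through (8, 1): (paths (0, 0) → (8, 1)) × (paths (8, 1) → (10, 10)) = C(9, 8) · C(11, 2) = 9 · 55 = 495. Avoidance count = 184756 − 495 = 184261.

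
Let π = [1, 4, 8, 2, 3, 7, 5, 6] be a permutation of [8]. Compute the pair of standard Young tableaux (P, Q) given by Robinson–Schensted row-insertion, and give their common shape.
P = [1, 2, 3, 5, 6] / [4, 7] / [8];  Q = [1, 2, 3, 6, 8] / [4, 5] / [7];  common shape = (5, 2, 1)

Row-insert the values π_1, π_2, … into P one at a time, bumping the leftmost entry strictly greater than the inserted value down to the next row. The recording tableau Q records, in position (i, j), the step at which that cell was added to P.
  Insert 1 (step 1): P = [1];  Q = [1]
  Insert 4 (step 2): P = [1, 4];  Q = [1, 2]
  Insert 8 (step 3): P = [1, 4, 8];  Q = [1, 2, 3]
  Insert 2 (step 4): P = [1, 2, 8] / [4];  Q = [1, 2, 3] / [4]
  Insert 3 (step 5): P = [1, 2, 3] / [4, 8];  Q = [1, 2, 3] / [4, 5]
  Insert 7 (step 6): P = [1, 2, 3, 7] / [4, 8];  Q = [1, 2, 3, 6] / [4, 5]
  Insert 5 (step 7): P = [1, 2, 3, 5] / [4, 7] / [8];  Q = [1, 2, 3, 6] / [4, 5] / [7]
  Insert 6 (step 8): P = [1, 2, 3, 5, 6] / [4, 7] / [8];  Q = [1, 2, 3, 6, 8] / [4, 5] / [7]
Final shape: (5, 2, 1).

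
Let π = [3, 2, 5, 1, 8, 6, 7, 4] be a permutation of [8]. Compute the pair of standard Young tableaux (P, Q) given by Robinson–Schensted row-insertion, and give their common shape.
P = [1, 4, 6, 7] / [2, 5] / [3, 8];  Q = [1, 3, 5, 7] / [2, 6] / [4, 8];  common shape = (4, 2, 2)

Row-insert the values π_1, π_2, … into P one at a time, bumping the leftmost entry strictly greater than the inserted value down to the next row. The recording tableau Q records, in position (i, j), the step at which that cell was added to P.
  Insert 3 (step 1): P = [3];  Q = [1]
  Insert 2 (step 2): P = [2] / [3];  Q = [1] / [2]
  Insert 5 (step 3): P = [2, 5] / [3];  Q = [1, 3] / [2]
  Insert 1 (step 4): P = [1, 5] / [2] / [3];  Q = [1, 3] / [2] / [4]
  Insert 8 (step 5): P = [1, 5, 8] / [2] / [3];  Q = [1, 3, 5] / [2] / [4]
  Insert 6 (step 6): P = [1, 5, 6] / [2, 8] / [3];  Q = [1, 3, 5] / [2, 6] / [4]
  Insert 7 (step 7): P = [1, 5, 6, 7] / [2, 8] / [3];  Q = [1, 3, 5, 7] / [2, 6] / [4]
  Insert 4 (step 8): P = [1, 4, 6, 7] / [2, 5] / [3, 8];  Q = [1, 3, 5, 7] / [2, 6] / [4, 8]
Final shape: (4, 2, 2).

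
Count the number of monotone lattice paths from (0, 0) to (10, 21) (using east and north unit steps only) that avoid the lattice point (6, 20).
Number of paths = 43201015

Total paths from (0, 0) to (10, 21): C(31, 10) = 44352165. Paths through (6, 20): (paths (0, 0) → (6, 20)) × (paths (6, 20) → (10, 21)) = C(26, 6) · C(5, 4) = 230230 · 5 = 1151150. Avoidance count = 44352165 − 1151150 = 43201015.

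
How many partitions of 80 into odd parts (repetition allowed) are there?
p_odd(80) = 77312

Enumerate partitions using only odd parts via the recurrence o(n, m) = o(n, m−2) + o(n−m, m) over odd m, starting from the largest odd part ≤ n. This gives p_odd(80) = 77312. (Euler's theorem: equals the count of distinct-part partitions.)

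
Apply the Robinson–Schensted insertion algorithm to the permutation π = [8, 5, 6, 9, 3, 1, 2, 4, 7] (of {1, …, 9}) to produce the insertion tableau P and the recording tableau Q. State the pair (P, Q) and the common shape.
P = [1, 2, 4, 7] / [3, 6, 9] / [5] / [8];  Q = [1, 3, 4, 9] / [2, 7, 8] / [5] / [6];  common shape = (4, 3, 1, 1)

Row-insert the values π_1, π_2, … into P one at a time, bumping the leftmost entry strictly greater than the inserted value down to the next row. The recording tableau Q records, in position (i, j), the step at which that cell was added to P.
  Insert 8 (step 1): P = [8];  Q = [1]
  Insert 5 (step 2): P = [5] / [8];  Q = [1] / [2]
  Insert 6 (step 3): P = [5, 6] / [8];  Q = [1, 3] / [2]
  Insert 9 (step 4): P = [5, 6, 9] / [8];  Q = [1, 3, 4] / [2]
  Insert 3 (step 5): P = [3, 6, 9] / [5] / [8];  Q = [1, 3, 4] / [2] / [5]
  Insert 1 (step 6): P = [1, 6, 9] / [3] / [5] / [8];  Q = [1, 3, 4] / [2] / [5] / [6]
  Insert 2 (step 7): P = [1, 2, 9] / [3, 6] / [5] / [8];  Q = [1, 3, 4] / [2, 7] / [5] / [6]
  Insert 4 (step 8): P = [1, 2, 4] / [3, 6, 9] / [5] / [8];  Q = [1, 3, 4] / [2, 7, 8] / [5] / [6]
  Insert 7 (step 9): P = [1, 2, 4, 7] / [3, 6, 9] / [5] / [8];  Q = [1, 3, 4, 9] / [2, 7, 8] / [5] / [6]
Final shape: (4, 3, 1, 1).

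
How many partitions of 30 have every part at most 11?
p(30, parts ≤ 11) = 4035

Use the recurrence p(n, m) = p(n, m−1) + p(n−m, m): either the largest part is < m (count p(n, m−1)) or the largest part is exactly m (remove one copy of m, count p(n−m, m)). With p(0, ·) = 1 this gives p(30, parts ≤ 11) = 4035. (By conjugating Young diagrams, this also counts partitions of 30 into at most 11 parts.)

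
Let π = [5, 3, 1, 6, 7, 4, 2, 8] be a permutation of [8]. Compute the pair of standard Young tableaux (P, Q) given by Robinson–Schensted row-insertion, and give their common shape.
P = [1, 2, 7, 8] / [3, 4] / [5, 6];  Q = [1, 4, 5, 8] / [2, 6] / [3, 7];  common shape = (4, 2, 2)

Row-insert the values π_1, π_2, … into P one at a time, bumping the leftmost entry strictly greater than the inserted value down to the next row. The recording tableau Q records, in position (i, j), the step at which that cell was added to P.
  Insert 5 (step 1): P = [5];  Q = [1]
  Insert 3 (step 2): P = [3] / [5];  Q = [1] / [2]
  Insert 1 (step 3): P = [1] / [3] / [5];  Q = [1] / [2] / [3]
  Insert 6 (step 4): P = [1, 6] / [3] / [5];  Q = [1, 4] / [2] / [3]
  Insert 7 (step 5): P = [1, 6, 7] / [3] / [5];  Q = [1, 4, 5] / [2] / [3]
  Insert 4 (step 6): P = [1, 4, 7] / [3, 6] / [5];  Q = [1, 4, 5] / [2, 6] / [3]
  Insert 2 (step 7): P = [1, 2, 7] / [3, 4] / [5, 6];  Q = [1, 4, 5] / [2, 6] / [3, 7]
  Insert 8 (step 8): P = [1, 2, 7, 8] / [3, 4] / [5, 6];  Q = [1, 4, 5, 8] / [2, 6] / [3, 7]
Final shape: (4, 2, 2).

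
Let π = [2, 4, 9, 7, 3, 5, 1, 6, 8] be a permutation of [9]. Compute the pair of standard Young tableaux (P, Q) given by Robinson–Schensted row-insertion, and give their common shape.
P = [1, 3, 5, 6, 8] / [2, 7] / [4] / [9];  Q = [1, 2, 3, 8, 9] / [4, 6] / [5] / [7];  common shape = (5, 2, 1, 1)

Row-insert the values π_1, π_2, … into P one at a time, bumping the leftmost entry strictly greater than the inserted value down to the next row. The recording tableau Q records, in position (i, j), the step at which that cell was added to P.
  Insert 2 (step 1): P = [2];  Q = [1]
  Insert 4 (step 2): P = [2, 4];  Q = [1, 2]
  Insert 9 (step 3): P = [2, 4, 9];  Q = [1, 2, 3]
  Insert 7 (step 4): P = [2, 4, 7] / [9];  Q = [1, 2, 3] / [4]
  Insert 3 (step 5): P = [2, 3, 7] / [4] / [9];  Q = [1, 2, 3] / [4] / [5]
  Insert 5 (step 6): P = [2, 3, 5] / [4, 7] / [9];  Q = [1, 2, 3] / [4, 6] / [5]
  Insert 1 (step 7): P = [1, 3, 5] / [2, 7] / [4] / [9];  Q = [1, 2, 3] / [4, 6] / [5] / [7]
  Insert 6 (step 8): P = [1, 3, 5, 6] / [2, 7] / [4] / [9];  Q = [1, 2, 3, 8] / [4, 6] / [5] / [7]
  Insert 8 (step 9): P = [1, 3, 5, 6, 8] / [2, 7] / [4] / [9];  Q = [1, 2, 3, 8, 9] / [4, 6] / [5] / [7]
Final shape: (5, 2, 1, 1).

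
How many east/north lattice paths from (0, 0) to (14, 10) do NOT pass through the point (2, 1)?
Number of paths = 1079466

Total paths from (0, 0) to (14, 10): C(24, 14) = 1961256. Paths through (2, 1): (paths (0, 0) → (2, 1)) × (paths (2, 1) → (14, 10)) = C(3, 2) · C(21, 12) = 3 · 293930 = 881790. Avoidance count = 1961256 − 881790 = 1079466.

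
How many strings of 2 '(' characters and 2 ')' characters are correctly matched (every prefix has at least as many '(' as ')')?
C_2 = 2

These balanced parentheses are counted by the Catalan number C_n = (1/(n + 1)) · C(2n, n). For n = 2: C_2 = (1/3) · C(4, 2) = 6/3 = 2.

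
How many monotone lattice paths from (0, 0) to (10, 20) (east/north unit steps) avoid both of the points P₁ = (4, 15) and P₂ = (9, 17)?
Number of paths = 16081687

Inclusion–exclusion. Total paths: C(30, 10) = 30045015. Through P₁: C(19, 4)·C(11, 6) = 1790712. Through P₂: C(26, 9)·C(4, 1) = 12498200. Since P₁ is strictly southwest of P₂, a monotone path through both must visit P₁ then P₂; paths through both = C(19, 4)·C(7, 5)·C(4, 1) = 325584. Avoid both = 30045015 − 1790712 − 12498200 + 325584 = 16081687.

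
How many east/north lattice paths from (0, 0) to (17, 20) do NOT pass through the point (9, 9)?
Number of paths = 12230571870

Total paths from (0, 0) to (17, 20): C(37, 17) = 15905368710. Paths through (9, 9): (paths (0, 0) → (9, 9)) × (paths (9, 9) → (17, 20)) = C(18, 9) · C(19, 8) = 48620 · 75582 = 3674796840. Avoidance count = 15905368710 − 3674796840 = 12230571870.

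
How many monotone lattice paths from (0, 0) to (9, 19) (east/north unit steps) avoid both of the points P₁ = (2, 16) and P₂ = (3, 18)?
Number of paths = 6882443

Inclusion–exclusion. Total paths: C(28, 9) = 6906900. Through P₁: C(18, 2)·C(10, 7) = 18360. Through P₂: C(21, 3)·C(7, 6) = 9310. Since P₁ is strictly southwest of P₂, a monotone path through both must visit P₁ then P₂; paths through both = C(18, 2)·C(3, 1)·C(7, 6) = 3213. Avoid both = 6906900 − 18360 − 9310 + 3213 = 6882443.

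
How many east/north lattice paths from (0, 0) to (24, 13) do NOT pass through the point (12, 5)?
Number of paths = 2782964940

Total paths from (0, 0) to (24, 13): C(37, 24) = 3562467300. Paths through (12, 5): (paths (0, 0) → (12, 5)) × (paths (12, 5) → (24, 13)) = C(17, 12) · C(20, 12) = 6188 · 125970 = 779502360. Avoidance count = 3562467300 − 779502360 = 2782964940.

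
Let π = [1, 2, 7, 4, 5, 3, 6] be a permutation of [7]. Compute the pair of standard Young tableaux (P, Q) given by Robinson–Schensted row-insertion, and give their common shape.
P = [1, 2, 3, 5, 6] / [4] / [7];  Q = [1, 2, 3, 5, 7] / [4] / [6];  common shape = (5, 1, 1)

Row-insert the values π_1, π_2, … into P one at a time, bumping the leftmost entry strictly greater than the inserted value down to the next row. The recording tableau Q records, in position (i, j), the step at which that cell was added to P.
  Insert 1 (step 1): P = [1];  Q = [1]
  Insert 2 (step 2): P = [1, 2];  Q = [1, 2]
  Insert 7 (step 3): P = [1, 2, 7];  Q = [1, 2, 3]
  Insert 4 (step 4): P = [1, 2, 4] / [7];  Q = [1, 2, 3] / [4]
  Insert 5 (step 5): P = [1, 2, 4, 5] / [7];  Q = [1, 2, 3, 5] / [4]
  Insert 3 (step 6): P = [1, 2, 3, 5] / [4] / [7];  Q = [1, 2, 3, 5] / [4] / [6]
  Insert 6 (step 7): P = [1, 2, 3, 5, 6] / [4] / [7];  Q = [1, 2, 3, 5, 7] / [4] / [6]
Final shape: (5, 1, 1).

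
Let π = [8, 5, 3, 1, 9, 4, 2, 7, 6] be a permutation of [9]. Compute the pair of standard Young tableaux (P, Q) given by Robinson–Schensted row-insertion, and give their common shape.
P = [1, 2, 6] / [3, 4, 7] / [5, 9] / [8];  Q = [1, 5, 8] / [2, 6, 9] / [3, 7] / [4];  common shape = (3, 3, 2, 1)

Row-insert the values π_1, π_2, … into P one at a time, bumping the leftmost entry strictly greater than the inserted value down to the next row. The recording tableau Q records, in position (i, j), the step at which that cell was added to P.
  Insert 8 (step 1): P = [8];  Q = [1]
  Insert 5 (step 2): P = [5] / [8];  Q = [1] / [2]
  Insert 3 (step 3): P = [3] / [5] / [8];  Q = [1] / [2] / [3]
  Insert 1 (step 4): P = [1] / [3] / [5] / [8];  Q = [1] / [2] / [3] / [4]
  Insert 9 (step 5): P = [1, 9] / [3] / [5] / [8];  Q = [1, 5] / [2] / [3] / [4]
  Insert 4 (step 6): P = [1, 4] / [3, 9] / [5] / [8];  Q = [1, 5] / [2, 6] / [3] / [4]
  Insert 2 (step 7): P = [1, 2] / [3, 4] / [5, 9] / [8];  Q = [1, 5] / [2, 6] / [3, 7] / [4]
  Insert 7 (step 8): P = [1, 2, 7] / [3, 4] / [5, 9] / [8];  Q = [1, 5, 8] / [2, 6] / [3, 7] / [4]
  Insert 6 (step 9): P = [1, 2, 6] / [3, 4, 7] / [5, 9] / [8];  Q = [1, 5, 8] / [2, 6, 9] / [3, 7] / [4]
Final shape: (3, 3, 2, 1).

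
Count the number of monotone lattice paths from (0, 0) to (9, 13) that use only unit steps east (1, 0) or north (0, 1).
Number of paths = 497420

A monotone lattice path from (0, 0) to (9, 13) consists of 9 east steps and 13 north steps in some order, so it is determined by which 9 of the 22 steps are east. The count is C(22, 9) = 497420.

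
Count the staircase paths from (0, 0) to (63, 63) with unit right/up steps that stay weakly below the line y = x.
C_63 = 94295850558771979787935384946380125

These NE paths below the diagonal are counted by the Catalan number C_n = (1/(n + 1)) · C(2n, n). For n = 63: C_63 = (1/64) · C(126, 63) = 6034934435761406706427864636568328000/64 = 94295850558771979787935384946380125.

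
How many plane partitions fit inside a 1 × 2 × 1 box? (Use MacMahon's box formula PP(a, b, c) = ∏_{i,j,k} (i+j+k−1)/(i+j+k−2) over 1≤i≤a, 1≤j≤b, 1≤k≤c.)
PP(1, 2, 1) = 3

Evaluate the triple product over i = 1..1, j = 1..2, k = 1..1. The factors are (2/1) · (3/2). The numerators and denominators telescope so the product is an integer; carrying out the multiplication exactly gives PP(1, 2, 1) = 3.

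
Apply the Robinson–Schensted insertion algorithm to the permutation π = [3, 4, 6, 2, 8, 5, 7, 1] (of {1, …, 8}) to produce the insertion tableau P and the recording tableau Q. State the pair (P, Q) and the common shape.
P = [1, 4, 5, 7] / [2, 6, 8] / [3];  Q = [1, 2, 3, 5] / [4, 6, 7] / [8];  common shape = (4, 3, 1)

Row-insert the values π_1, π_2, … into P one at a time, bumping the leftmost entry strictly greater than the inserted value down to the next row. The recording tableau Q records, in position (i, j), the step at which that cell was added to P.
  Insert 3 (step 1): P = [3];  Q = [1]
  Insert 4 (step 2): P = [3, 4];  Q = [1, 2]
  Insert 6 (step 3): P = [3, 4, 6];  Q = [1, 2, 3]
  Insert 2 (step 4): P = [2, 4, 6] / [3];  Q = [1, 2, 3] / [4]
  Insert 8 (step 5): P = [2, 4, 6, 8] / [3];  Q = [1, 2, 3, 5] / [4]
  Insert 5 (step 6): P = [2, 4, 5, 8] / [3, 6];  Q = [1, 2, 3, 5] / [4, 6]
  Insert 7 (step 7): P = [2, 4, 5, 7] / [3, 6, 8];  Q = [1, 2, 3, 5] / [4, 6, 7]
  Insert 1 (step 8): P = [1, 4, 5, 7] / [2, 6, 8] / [3];  Q = [1, 2, 3, 5] / [4, 6, 7] / [8]
Final shape: (4, 3, 1).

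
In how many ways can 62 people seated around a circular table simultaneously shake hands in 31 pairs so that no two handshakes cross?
C_31 = 14544636039226909

These noncrossing handshakes are counted by the Catalan number C_n = (1/(n + 1)) · C(2n, n). For n = 31: C_31 = (1/32) · C(62, 31) = 465428353255261088/32 = 14544636039226909.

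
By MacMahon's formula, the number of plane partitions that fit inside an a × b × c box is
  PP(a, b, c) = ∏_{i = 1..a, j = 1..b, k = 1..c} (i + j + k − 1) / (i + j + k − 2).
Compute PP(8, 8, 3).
PP(8, 8, 3) = 33803832920

Evaluate the triple product over i = 1..8, j = 1..8, k = 1..3. The factors are (2/1) · (3/2) · (4/3) · (3/2) · (4/3) · (5/4) · (4/3) · (5/4) · … (192 factors total). The numerators and denominators telescope so the product is an integer; carrying out the multiplication exactly gives PP(8, 8, 3) = 33803832920.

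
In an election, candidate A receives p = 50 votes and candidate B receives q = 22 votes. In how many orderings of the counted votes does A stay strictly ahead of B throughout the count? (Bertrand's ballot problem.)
Strict-lead orderings = 696594355154467224

Total orderings of the 72 votes with 50 for A: C(72, 50) = 1791242627540058576. By the Bertrand ballot formula (Cycle Lemma / reflection principle), the number of orderings in which A is strictly ahead of B throughout is (p − q)/(p + q) · C(p + q, p) = (50 − 22)/(50 + 22) · 1791242627540058576 = 696594355154467224.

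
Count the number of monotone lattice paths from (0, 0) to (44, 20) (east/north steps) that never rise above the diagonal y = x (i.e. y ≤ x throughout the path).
Number of paths = 10899847657028400

By the reflection principle (André's argument), the number of monotone paths to (44, 20) with n ≤ m that never go above y = x is C(64, 44) − C(64, 45) = 19619725782651120 − 8719878125622720 = 10899847657028400.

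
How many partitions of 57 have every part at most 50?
p(57, parts ≤ 50) = 614124

Use the recurrence p(n, m) = p(n, m−1) + p(n−m, m): either the largest part is < m (count p(n, m−1)) or the largest part is exactly m (remove one copy of m, count p(n−m, m)). With p(0, ·) = 1 this gives p(57, parts ≤ 50) = 614124. (By conjugating Young diagrams, this also counts partitions of 57 into at most 50 parts.)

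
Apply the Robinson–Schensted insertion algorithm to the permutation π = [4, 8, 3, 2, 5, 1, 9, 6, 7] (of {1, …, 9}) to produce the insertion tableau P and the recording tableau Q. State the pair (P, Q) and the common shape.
P = [1, 5, 6, 7] / [2, 8, 9] / [3] / [4];  Q = [1, 2, 7, 9] / [3, 5, 8] / [4] / [6];  common shape = (4, 3, 1, 1)

Row-insert the values π_1, π_2, … into P one at a time, bumping the leftmost entry strictly greater than the inserted value down to the next row. The recording tableau Q records, in position (i, j), the step at which that cell was added to P.
  Insert 4 (step 1): P = [4];  Q = [1]
  Insert 8 (step 2): P = [4, 8];  Q = [1, 2]
  Insert 3 (step 3): P = [3, 8] / [4];  Q = [1, 2] / [3]
  Insert 2 (step 4): P = [2, 8] / [3] / [4];  Q = [1, 2] / [3] / [4]
  Insert 5 (step 5): P = [2, 5] / [3, 8] / [4];  Q = [1, 2] / [3, 5] / [4]
  Insert 1 (step 6): P = [1, 5] / [2, 8] / [3] / [4];  Q = [1, 2] / [3, 5] / [4] / [6]
  Insert 9 (step 7): P = [1, 5, 9] / [2, 8] / [3] / [4];  Q = [1, 2, 7] / [3, 5] / [4] / [6]
  Insert 6 (step 8): P = [1, 5, 6] / [2, 8, 9] / [3] / [4];  Q = [1, 2, 7] / [3, 5, 8] / [4] / [6]
  Insert 7 (step 9): P = [1, 5, 6, 7] / [2, 8, 9] / [3] / [4];  Q = [1, 2, 7, 9] / [3, 5, 8] / [4] / [6]
Final shape: (4, 3, 1, 1).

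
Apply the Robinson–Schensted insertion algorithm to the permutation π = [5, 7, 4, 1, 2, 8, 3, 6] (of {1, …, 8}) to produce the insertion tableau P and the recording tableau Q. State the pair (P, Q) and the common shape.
P = [1, 2, 3, 6] / [4, 7, 8] / [5];  Q = [1, 2, 6, 8] / [3, 5, 7] / [4];  common shape = (4, 3, 1)

Row-insert the values π_1, π_2, … into P one at a time, bumping the leftmost entry strictly greater than the inserted value down to the next row. The recording tableau Q records, in position (i, j), the step at which that cell was added to P.
  Insert 5 (step 1): P = [5];  Q = [1]
  Insert 7 (step 2): P = [5, 7];  Q = [1, 2]
  Insert 4 (step 3): P = [4, 7] / [5];  Q = [1, 2] / [3]
  Insert 1 (step 4): P = [1, 7] / [4] / [5];  Q = [1, 2] / [3] / [4]
  Insert 2 (step 5): P = [1, 2] / [4, 7] / [5];  Q = [1, 2] / [3, 5] / [4]
  Insert 8 (step 6): P = [1, 2, 8] / [4, 7] / [5];  Q = [1, 2, 6] / [3, 5] / [4]
  Insert 3 (step 7): P = [1, 2, 3] / [4, 7, 8] / [5];  Q = [1, 2, 6] / [3, 5, 7] / [4]
  Insert 6 (step 8): P = [1, 2, 3, 6] / [4, 7, 8] / [5];  Q = [1, 2, 6, 8] / [3, 5, 7] / [4]
Final shape: (4, 3, 1).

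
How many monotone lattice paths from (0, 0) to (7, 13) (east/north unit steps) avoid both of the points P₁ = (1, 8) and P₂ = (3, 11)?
Number of paths = 69252

Inclusion–exclusion. Total paths: C(20, 7) = 77520. Through P₁: C(9, 1)·C(11, 6) = 4158. Through P₂: C(14, 3)·C(6, 4) = 5460. Since P₁ is strictly southwest of P₂, a monotone path through both must visit P₁ then P₂; paths through both = C(9, 1)·C(5, 2)·C(6, 4) = 1350. Avoid both = 77520 − 4158 − 5460 + 1350 = 69252.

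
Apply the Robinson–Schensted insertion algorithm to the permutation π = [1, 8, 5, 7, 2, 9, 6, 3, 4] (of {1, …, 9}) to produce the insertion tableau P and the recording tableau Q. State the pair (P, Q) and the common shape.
P = [1, 2, 3, 4] / [5, 6, 9] / [7] / [8];  Q = [1, 2, 4, 6] / [3, 7, 9] / [5] / [8];  common shape = (4, 3, 1, 1)

Row-insert the values π_1, π_2, … into P one at a time, bumping the leftmost entry strictly greater than the inserted value down to the next row. The recording tableau Q records, in position (i, j), the step at which that cell was added to P.
  Insert 1 (step 1): P = [1];  Q = [1]
  Insert 8 (step 2): P = [1, 8];  Q = [1, 2]
  Insert 5 (step 3): P = [1, 5] / [8];  Q = [1, 2] / [3]
  Insert 7 (step 4): P = [1, 5, 7] / [8];  Q = [1, 2, 4] / [3]
  Insert 2 (step 5): P = [1, 2, 7] / [5] / [8];  Q = [1, 2, 4] / [3] / [5]
  Insert 9 (step 6): P = [1, 2, 7, 9] / [5] / [8];  Q = [1, 2, 4, 6] / [3] / [5]
  Insert 6 (step 7): P = [1, 2, 6, 9] / [5, 7] / [8];  Q = [1, 2, 4, 6] / [3, 7] / [5]
  Insert 3 (step 8): P = [1, 2, 3, 9] / [5, 6] / [7] / [8];  Q = [1, 2, 4, 6] / [3, 7] / [5] / [8]
  Insert 4 (step 9): P = [1, 2, 3, 4] / [5, 6, 9] / [7] / [8];  Q = [1, 2, 4, 6] / [3, 7, 9] / [5] / [8]
Final shape: (4, 3, 1, 1).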